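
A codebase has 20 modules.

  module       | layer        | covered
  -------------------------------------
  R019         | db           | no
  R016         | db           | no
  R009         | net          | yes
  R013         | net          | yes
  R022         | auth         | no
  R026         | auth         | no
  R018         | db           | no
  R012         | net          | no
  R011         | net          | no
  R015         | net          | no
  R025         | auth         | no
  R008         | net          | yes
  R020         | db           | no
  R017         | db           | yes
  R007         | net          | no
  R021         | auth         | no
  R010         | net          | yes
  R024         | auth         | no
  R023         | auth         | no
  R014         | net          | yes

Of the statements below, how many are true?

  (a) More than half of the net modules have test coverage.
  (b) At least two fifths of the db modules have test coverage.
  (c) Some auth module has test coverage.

1

(a) net: |A| = 9, |A ∩ B| = 5; needs |A ∩ B| > |A ∖ B| — true.
(b) db: |A| = 5, |A ∩ B| = 1; needs |A ∩ B| / |A| ≥ 2/5 — false.
(c) auth: |A| = 6, |A ∩ B| = 0; needs A ∩ B ≠ ∅ (|A ∩ B| ≥ 1) — false.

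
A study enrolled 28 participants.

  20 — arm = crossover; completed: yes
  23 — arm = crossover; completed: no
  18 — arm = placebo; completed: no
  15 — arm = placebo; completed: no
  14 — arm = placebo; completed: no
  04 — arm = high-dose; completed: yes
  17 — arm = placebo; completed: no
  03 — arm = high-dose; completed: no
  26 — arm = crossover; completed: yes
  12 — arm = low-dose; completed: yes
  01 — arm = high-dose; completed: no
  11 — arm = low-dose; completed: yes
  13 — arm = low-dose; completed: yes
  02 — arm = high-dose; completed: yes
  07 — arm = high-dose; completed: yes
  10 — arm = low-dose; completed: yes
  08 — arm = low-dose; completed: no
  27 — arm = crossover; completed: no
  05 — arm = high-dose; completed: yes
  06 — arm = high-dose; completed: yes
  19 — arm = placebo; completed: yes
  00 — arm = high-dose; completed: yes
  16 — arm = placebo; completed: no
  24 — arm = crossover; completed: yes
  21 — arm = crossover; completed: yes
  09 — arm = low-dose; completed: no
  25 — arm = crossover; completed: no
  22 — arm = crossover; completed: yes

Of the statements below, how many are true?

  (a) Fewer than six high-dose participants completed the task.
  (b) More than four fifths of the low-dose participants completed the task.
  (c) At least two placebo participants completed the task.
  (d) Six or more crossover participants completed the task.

0

(a) high-dose: |A| = 8, |A ∩ B| = 6; needs |A ∩ B| < 6 — false.
(b) low-dose: |A| = 6, |A ∩ B| = 4; needs |A ∩ B| / |A| > 4/5 — false.
(c) placebo: |A| = 6, |A ∩ B| = 1; needs |A ∩ B| ≥ 2 — false.
(d) crossover: |A| = 8, |A ∩ B| = 5; needs |A ∩ B| ≥ 6 — false.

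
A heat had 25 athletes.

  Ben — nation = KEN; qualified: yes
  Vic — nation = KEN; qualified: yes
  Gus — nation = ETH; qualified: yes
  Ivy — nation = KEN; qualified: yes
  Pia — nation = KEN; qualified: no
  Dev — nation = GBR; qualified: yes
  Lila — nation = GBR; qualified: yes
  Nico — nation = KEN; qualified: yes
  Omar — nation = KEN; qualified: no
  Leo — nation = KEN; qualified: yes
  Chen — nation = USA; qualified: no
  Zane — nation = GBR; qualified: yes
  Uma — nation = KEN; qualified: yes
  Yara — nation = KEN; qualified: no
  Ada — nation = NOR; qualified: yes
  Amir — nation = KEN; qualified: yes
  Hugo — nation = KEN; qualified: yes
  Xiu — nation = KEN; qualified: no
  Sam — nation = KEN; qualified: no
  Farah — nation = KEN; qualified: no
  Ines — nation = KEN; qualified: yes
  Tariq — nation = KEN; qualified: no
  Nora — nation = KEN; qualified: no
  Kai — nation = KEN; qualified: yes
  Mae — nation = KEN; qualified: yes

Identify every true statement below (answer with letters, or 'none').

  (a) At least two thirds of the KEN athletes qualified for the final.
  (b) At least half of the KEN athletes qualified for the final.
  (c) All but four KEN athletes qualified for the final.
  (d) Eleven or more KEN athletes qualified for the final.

(b), (d)

|A| = 19, |A ∩ B| = 11, |A ∖ B| = 8.
(a) |A ∩ B| / |A| ≥ 2/3: fails.
(b) |A ∩ B| ≥ |A ∖ B|: holds.
(c) |A ∖ B| = 4: fails.
(d) |A ∩ B| ≥ 11: holds.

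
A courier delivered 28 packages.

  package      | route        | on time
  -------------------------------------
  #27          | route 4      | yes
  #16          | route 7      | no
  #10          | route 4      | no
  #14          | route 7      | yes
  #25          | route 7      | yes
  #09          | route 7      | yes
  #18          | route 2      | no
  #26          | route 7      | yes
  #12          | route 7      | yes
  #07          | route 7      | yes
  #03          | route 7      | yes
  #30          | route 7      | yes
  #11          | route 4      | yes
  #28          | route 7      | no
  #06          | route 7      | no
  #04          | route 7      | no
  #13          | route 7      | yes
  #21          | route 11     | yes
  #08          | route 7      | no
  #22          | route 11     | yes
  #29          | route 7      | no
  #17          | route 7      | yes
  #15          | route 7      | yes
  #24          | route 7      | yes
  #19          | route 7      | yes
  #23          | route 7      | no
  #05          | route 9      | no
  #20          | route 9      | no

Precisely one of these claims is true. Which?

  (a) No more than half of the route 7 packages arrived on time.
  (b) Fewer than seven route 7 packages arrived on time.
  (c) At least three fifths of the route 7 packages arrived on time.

(c)

|A| = 20, |A ∩ B| = 13, |A ∖ B| = 7.
(a) requires |A ∩ B| ≤ |A ∖ B|: false.
(b) requires |A ∩ B| < 7: false.
(c) requires |A ∩ B| / |A| ≥ 3/5: true.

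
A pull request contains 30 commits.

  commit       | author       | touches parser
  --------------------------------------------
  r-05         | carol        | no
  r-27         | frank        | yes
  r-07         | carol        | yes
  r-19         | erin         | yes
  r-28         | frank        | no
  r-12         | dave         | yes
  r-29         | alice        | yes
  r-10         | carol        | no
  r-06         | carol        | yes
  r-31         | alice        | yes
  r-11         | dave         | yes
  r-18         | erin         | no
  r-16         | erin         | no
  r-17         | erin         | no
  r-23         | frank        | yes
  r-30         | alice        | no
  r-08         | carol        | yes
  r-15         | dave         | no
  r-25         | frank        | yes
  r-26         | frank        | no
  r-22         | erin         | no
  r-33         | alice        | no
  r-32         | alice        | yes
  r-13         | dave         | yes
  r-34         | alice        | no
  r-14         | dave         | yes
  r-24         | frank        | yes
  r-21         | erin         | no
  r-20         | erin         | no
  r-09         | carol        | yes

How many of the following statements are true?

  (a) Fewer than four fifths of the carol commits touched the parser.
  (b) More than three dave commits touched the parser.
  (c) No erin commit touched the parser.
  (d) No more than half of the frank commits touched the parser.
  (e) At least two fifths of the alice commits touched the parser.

(a) carol: |A| = 6, |A ∩ B| = 4; needs |A ∩ B| / |A| < 4/5 — true.
(b) dave: |A| = 5, |A ∩ B| = 4; needs |A ∩ B| > 3 — true.
(c) erin: |A| = 7, |A ∩ B| = 1; needs A ∩ B = ∅ (|A ∩ B| = 0) — false.
(d) frank: |A| = 6, |A ∩ B| = 4; needs |A ∩ B| ≤ |A ∖ B| — false.
(e) alice: |A| = 6, |A ∩ B| = 3; needs |A ∩ B| / |A| ≥ 2/5 — true.

3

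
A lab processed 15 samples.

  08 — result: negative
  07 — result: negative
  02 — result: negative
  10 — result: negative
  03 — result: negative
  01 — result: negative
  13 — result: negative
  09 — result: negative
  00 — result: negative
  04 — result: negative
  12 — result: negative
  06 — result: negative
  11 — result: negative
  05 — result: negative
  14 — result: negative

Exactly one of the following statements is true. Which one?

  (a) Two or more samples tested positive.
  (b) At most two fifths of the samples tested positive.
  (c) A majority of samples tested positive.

(b)

|A| = 15, |A ∩ B| = 0, |A ∖ B| = 15.
(a) requires |A ∩ B| ≥ 2: false.
(b) requires |A ∩ B| / |A| ≤ 2/5: true.
(c) requires |A ∩ B| > |A ∖ B|: false.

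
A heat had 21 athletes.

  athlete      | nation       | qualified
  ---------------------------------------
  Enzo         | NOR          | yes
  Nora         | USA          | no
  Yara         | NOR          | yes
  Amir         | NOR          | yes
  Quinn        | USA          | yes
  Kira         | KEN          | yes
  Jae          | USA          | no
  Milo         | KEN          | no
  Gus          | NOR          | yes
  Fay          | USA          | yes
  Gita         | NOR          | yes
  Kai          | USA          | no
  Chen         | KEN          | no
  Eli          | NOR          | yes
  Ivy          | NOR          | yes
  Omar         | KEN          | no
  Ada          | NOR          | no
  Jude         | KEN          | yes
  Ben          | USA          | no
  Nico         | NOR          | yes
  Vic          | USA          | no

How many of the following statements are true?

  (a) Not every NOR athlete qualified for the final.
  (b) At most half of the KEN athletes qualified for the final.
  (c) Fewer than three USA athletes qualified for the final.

3

(a) NOR: |A| = 9, |A ∩ B| = 8; needs A ⊄ B (|A ∖ B| ≥ 1) — true.
(b) KEN: |A| = 5, |A ∩ B| = 2; needs |A ∩ B| ≤ |A ∖ B| — true.
(c) USA: |A| = 7, |A ∩ B| = 2; needs |A ∩ B| < 3 — true.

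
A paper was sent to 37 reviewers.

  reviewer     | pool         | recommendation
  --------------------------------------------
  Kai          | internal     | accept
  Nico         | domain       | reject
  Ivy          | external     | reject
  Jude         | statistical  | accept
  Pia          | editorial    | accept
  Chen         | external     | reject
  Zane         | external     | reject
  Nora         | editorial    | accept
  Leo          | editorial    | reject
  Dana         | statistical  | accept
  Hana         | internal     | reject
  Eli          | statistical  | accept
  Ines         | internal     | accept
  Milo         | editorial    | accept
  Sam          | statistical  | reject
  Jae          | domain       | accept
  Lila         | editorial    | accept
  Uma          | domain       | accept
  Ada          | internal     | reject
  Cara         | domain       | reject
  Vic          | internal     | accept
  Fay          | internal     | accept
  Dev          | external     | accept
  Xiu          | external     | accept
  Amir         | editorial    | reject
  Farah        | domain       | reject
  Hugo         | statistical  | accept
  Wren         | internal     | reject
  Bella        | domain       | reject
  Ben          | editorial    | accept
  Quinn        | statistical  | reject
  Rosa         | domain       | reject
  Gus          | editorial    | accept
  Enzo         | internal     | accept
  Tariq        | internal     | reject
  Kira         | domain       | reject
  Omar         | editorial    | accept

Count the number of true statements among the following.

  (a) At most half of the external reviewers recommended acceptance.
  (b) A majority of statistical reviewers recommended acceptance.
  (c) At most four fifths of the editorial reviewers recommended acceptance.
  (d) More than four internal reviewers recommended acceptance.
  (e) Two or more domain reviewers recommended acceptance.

(a) external: |A| = 5, |A ∩ B| = 2; needs |A ∩ B| ≤ |A ∖ B| — true.
(b) statistical: |A| = 6, |A ∩ B| = 4; needs |A ∩ B| > |A ∖ B| — true.
(c) editorial: |A| = 9, |A ∩ B| = 7; needs |A ∩ B| / |A| ≤ 4/5 — true.
(d) internal: |A| = 9, |A ∩ B| = 5; needs |A ∩ B| > 4 — true.
(e) domain: |A| = 8, |A ∩ B| = 2; needs |A ∩ B| ≥ 2 — true.

5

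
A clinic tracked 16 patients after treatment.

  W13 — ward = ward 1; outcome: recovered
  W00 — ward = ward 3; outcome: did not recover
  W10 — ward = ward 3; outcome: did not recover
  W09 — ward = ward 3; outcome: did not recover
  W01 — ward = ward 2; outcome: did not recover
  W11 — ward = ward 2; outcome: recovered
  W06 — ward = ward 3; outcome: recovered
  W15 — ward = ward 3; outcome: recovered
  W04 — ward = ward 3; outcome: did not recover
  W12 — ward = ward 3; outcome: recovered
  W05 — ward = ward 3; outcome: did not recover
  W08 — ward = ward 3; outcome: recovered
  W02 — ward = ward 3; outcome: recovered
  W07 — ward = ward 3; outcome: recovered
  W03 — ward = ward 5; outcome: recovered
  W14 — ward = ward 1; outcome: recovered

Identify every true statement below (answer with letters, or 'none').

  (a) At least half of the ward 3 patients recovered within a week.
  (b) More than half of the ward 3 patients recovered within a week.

|A| = 11, |A ∩ B| = 6, |A ∖ B| = 5.
(a) |A ∩ B| ≥ |A ∖ B|: holds.
(b) |A ∩ B| > |A ∖ B|: holds.

(a), (b)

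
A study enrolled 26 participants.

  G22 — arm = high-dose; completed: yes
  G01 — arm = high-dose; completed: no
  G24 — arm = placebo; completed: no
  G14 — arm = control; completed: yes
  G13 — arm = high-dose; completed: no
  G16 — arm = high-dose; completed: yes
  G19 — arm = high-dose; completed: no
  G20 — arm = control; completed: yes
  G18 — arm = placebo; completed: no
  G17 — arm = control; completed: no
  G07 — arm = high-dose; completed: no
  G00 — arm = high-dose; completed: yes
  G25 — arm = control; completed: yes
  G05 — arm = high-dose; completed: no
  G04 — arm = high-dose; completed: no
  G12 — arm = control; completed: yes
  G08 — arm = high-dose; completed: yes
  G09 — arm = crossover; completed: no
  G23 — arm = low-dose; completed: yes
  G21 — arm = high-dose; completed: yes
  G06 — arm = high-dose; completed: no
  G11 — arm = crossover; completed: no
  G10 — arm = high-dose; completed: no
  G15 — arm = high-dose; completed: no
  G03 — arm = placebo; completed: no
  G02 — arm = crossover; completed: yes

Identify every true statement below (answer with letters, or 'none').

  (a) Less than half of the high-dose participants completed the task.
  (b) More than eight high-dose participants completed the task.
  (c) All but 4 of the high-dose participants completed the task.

(a)

|A| = 14, |A ∩ B| = 5, |A ∖ B| = 9.
(a) |A ∩ B| < |A ∖ B|: holds.
(b) |A ∩ B| > 8: fails.
(c) |A ∖ B| = 4: fails.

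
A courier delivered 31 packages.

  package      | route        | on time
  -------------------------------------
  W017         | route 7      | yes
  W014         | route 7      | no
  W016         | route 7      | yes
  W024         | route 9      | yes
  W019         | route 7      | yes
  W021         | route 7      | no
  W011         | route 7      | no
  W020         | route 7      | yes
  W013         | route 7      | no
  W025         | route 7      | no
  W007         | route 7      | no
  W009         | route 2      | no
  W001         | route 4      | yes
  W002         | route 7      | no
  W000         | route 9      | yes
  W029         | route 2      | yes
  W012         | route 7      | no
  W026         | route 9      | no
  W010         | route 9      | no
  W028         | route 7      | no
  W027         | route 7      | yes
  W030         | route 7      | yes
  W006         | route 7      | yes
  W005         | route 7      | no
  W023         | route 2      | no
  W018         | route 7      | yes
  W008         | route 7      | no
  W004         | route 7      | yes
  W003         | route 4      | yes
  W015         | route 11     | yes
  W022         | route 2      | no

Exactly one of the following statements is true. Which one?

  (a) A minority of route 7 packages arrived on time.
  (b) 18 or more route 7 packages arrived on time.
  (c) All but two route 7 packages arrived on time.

(a)

|A| = 20, |A ∩ B| = 9, |A ∖ B| = 11.
(a) requires |A ∩ B| < |A ∖ B|: true.
(b) requires |A ∩ B| ≥ 18: false.
(c) requires |A ∖ B| = 2: false.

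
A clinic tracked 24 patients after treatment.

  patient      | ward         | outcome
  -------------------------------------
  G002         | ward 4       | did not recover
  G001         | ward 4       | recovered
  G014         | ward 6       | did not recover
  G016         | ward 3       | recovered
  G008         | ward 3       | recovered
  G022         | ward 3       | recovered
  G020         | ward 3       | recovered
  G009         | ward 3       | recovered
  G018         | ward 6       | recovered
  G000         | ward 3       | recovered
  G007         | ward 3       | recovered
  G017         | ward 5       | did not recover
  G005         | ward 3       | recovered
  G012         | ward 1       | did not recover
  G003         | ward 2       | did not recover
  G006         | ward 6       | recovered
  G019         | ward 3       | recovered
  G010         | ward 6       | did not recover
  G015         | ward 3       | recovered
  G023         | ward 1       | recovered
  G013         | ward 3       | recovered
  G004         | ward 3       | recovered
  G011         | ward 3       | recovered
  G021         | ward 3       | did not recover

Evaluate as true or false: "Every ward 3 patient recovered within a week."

'Every ward 3 patient recovered within a week' holds iff A ⊆ B, i.e. every element of A is in B (|A ∖ B| = 0).
A (the restrictor) = {G016, G008, G022, G020, G009, G000, G007, G005, G019, G015, G013, G004, G011, G021}, |A| = 14.
A ∖ B = {G021}, so |A ∖ B| = 1.
So the statement is false.

False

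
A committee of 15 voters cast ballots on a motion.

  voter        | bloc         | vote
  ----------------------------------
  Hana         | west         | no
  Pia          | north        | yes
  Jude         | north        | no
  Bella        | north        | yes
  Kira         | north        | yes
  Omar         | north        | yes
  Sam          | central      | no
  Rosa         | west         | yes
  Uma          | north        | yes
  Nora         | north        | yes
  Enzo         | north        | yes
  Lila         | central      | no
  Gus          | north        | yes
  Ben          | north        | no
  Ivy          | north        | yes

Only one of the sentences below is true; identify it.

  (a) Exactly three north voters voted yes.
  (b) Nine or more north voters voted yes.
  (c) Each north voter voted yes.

(b)

|A| = 11, |A ∩ B| = 9, |A ∖ B| = 2.
(a) requires |A ∩ B| = 3: false.
(b) requires |A ∩ B| ≥ 9: true.
(c) requires A ⊆ B, i.e. every element of A is in B (|A ∖ B| = 0): false.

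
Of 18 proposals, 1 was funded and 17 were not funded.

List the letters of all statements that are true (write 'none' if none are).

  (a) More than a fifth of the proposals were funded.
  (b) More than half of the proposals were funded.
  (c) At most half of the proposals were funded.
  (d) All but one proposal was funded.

|A| = 18, |A ∩ B| = 1, |A ∖ B| = 17.
(a) |A ∩ B| / |A| > 1/5: fails.
(b) |A ∩ B| > |A ∖ B|: fails.
(c) |A ∩ B| ≤ |A ∖ B|: holds.
(d) |A ∖ B| = 1: fails.

(c)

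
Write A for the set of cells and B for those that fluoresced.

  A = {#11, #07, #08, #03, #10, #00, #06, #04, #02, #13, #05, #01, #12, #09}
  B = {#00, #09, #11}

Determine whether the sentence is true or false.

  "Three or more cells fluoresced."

The determiner here denotes the relation: |A ∩ B| ≥ 3.
A (the restrictor) = {#11, #07, #08, #03, #10, #00, #06, #04, #02, #13, #05, #01, #12, #09}, |A| = 14.
A ∩ B = {#11, #00, #09}, so |A ∩ B| = 3.
|A ∩ B| = 3, so the statement is true.

True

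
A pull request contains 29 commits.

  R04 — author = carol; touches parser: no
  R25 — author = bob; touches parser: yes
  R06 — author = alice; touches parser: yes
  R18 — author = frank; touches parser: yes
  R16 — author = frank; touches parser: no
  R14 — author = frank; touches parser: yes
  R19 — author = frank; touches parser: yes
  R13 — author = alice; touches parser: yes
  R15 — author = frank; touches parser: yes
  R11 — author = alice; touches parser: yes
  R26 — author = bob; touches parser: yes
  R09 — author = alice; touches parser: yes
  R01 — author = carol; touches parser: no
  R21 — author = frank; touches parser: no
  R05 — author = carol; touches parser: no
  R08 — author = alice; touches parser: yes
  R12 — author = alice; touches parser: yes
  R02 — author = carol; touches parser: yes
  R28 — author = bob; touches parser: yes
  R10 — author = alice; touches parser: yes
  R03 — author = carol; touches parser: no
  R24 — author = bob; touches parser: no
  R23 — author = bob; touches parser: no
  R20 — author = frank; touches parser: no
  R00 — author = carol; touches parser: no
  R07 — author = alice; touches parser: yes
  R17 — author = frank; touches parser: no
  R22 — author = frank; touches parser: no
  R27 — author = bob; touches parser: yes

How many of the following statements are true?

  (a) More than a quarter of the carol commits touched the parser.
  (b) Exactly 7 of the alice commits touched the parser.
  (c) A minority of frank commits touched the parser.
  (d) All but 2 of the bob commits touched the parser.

2

(a) carol: |A| = 6, |A ∩ B| = 1; needs |A ∩ B| / |A| > 1/4 — false.
(b) alice: |A| = 8, |A ∩ B| = 8; needs |A ∩ B| = 7 — false.
(c) frank: |A| = 9, |A ∩ B| = 4; needs |A ∩ B| < |A ∖ B| — true.
(d) bob: |A| = 6, |A ∩ B| = 4; needs |A ∖ B| = 2 — true.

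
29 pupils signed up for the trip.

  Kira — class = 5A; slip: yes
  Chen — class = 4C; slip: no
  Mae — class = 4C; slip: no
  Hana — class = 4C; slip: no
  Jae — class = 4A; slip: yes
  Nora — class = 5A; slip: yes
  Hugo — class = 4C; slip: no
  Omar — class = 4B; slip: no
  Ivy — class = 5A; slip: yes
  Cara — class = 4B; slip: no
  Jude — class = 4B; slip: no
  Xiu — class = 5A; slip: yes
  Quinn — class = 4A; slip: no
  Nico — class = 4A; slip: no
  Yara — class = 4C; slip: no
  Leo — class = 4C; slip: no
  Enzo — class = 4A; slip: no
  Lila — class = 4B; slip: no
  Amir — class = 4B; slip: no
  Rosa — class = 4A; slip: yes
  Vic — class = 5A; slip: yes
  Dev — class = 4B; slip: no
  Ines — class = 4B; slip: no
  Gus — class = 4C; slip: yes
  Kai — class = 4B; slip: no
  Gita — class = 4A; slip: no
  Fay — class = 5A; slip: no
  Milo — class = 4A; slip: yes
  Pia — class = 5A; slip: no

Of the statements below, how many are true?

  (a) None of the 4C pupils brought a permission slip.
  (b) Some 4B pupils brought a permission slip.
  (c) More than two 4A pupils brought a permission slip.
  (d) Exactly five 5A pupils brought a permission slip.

2

(a) 4C: |A| = 7, |A ∩ B| = 1; needs A ∩ B = ∅ (|A ∩ B| = 0) — false.
(b) 4B: |A| = 8, |A ∩ B| = 0; needs A ∩ B ≠ ∅ (|A ∩ B| ≥ 1) — false.
(c) 4A: |A| = 7, |A ∩ B| = 3; needs |A ∩ B| > 2 — true.
(d) 5A: |A| = 7, |A ∩ B| = 5; needs |A ∩ B| = 5 — true.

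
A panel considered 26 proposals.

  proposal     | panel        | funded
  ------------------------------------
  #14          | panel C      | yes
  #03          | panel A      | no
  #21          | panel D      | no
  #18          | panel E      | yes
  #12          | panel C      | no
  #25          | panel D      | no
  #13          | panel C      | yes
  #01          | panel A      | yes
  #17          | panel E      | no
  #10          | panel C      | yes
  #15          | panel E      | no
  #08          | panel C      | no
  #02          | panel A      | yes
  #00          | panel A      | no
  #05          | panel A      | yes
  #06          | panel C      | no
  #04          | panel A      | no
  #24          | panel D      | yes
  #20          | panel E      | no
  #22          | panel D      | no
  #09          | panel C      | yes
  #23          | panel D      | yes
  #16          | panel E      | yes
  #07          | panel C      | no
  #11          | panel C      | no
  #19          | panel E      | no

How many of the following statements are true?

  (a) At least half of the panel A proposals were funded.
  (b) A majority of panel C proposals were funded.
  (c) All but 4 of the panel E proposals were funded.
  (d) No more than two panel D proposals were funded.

(a) panel A: |A| = 6, |A ∩ B| = 3; needs |A ∩ B| ≥ |A ∖ B| — true.
(b) panel C: |A| = 9, |A ∩ B| = 4; needs |A ∩ B| > |A ∖ B| — false.
(c) panel E: |A| = 6, |A ∩ B| = 2; needs |A ∖ B| = 4 — true.
(d) panel D: |A| = 5, |A ∩ B| = 2; needs |A ∩ B| ≤ 2 — true.

3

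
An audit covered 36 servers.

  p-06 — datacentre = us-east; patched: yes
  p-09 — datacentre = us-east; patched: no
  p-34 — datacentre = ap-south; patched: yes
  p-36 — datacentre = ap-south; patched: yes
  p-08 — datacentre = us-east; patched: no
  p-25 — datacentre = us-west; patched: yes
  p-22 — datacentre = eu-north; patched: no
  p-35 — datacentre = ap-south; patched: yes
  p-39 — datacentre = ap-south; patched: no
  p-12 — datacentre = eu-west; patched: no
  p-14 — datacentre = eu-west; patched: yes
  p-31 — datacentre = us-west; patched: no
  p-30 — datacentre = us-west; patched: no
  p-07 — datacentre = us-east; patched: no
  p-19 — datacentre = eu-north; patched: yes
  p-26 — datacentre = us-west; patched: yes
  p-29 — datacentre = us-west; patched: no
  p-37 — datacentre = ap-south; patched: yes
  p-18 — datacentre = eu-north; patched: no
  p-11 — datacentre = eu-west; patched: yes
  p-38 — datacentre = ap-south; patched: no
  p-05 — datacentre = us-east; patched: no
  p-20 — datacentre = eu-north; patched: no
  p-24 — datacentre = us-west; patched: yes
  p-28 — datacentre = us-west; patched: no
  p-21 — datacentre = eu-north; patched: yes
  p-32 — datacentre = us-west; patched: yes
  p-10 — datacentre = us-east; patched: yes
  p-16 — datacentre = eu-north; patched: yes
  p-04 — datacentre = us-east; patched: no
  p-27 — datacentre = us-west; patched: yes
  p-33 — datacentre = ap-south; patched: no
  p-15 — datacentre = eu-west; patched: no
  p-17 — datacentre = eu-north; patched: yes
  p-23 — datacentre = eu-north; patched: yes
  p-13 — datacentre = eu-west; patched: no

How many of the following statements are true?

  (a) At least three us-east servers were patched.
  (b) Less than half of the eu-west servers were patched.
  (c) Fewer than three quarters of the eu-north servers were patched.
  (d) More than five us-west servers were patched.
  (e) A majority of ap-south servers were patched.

3

(a) us-east: |A| = 7, |A ∩ B| = 2; needs |A ∩ B| ≥ 3 — false.
(b) eu-west: |A| = 5, |A ∩ B| = 2; needs |A ∩ B| < |A ∖ B| — true.
(c) eu-north: |A| = 8, |A ∩ B| = 5; needs |A ∩ B| / |A| < 3/4 — true.
(d) us-west: |A| = 9, |A ∩ B| = 5; needs |A ∩ B| > 5 — false.
(e) ap-south: |A| = 7, |A ∩ B| = 4; needs |A ∩ B| > |A ∖ B| — true.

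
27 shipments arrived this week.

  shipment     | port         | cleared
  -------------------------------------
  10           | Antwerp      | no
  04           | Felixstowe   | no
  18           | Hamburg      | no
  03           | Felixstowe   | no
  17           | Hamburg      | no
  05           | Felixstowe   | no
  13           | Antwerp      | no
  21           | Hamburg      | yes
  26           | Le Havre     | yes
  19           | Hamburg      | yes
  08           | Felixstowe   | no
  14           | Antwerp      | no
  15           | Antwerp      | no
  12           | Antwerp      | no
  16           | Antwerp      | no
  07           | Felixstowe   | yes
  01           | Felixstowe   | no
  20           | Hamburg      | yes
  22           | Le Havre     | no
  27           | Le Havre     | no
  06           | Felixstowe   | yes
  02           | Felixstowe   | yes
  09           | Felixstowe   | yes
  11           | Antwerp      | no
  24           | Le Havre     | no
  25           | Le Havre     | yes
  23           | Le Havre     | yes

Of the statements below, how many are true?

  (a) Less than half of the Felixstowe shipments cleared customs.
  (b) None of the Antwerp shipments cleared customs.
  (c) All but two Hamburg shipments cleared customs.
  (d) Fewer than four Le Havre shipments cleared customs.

4

(a) Felixstowe: |A| = 9, |A ∩ B| = 4; needs |A ∩ B| < |A ∖ B| — true.
(b) Antwerp: |A| = 7, |A ∩ B| = 0; needs A ∩ B = ∅ (|A ∩ B| = 0) — true.
(c) Hamburg: |A| = 5, |A ∩ B| = 3; needs |A ∖ B| = 2 — true.
(d) Le Havre: |A| = 6, |A ∩ B| = 3; needs |A ∩ B| < 4 — true.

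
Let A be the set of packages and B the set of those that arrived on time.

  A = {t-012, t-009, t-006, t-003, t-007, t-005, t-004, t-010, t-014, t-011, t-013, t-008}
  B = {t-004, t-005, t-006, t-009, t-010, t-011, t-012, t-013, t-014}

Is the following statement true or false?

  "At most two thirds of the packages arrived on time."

Truth condition: |A ∩ B| / |A| ≤ 2/3.
A (the restrictor) = {t-012, t-009, t-006, t-003, t-007, t-005, t-004, t-010, t-014, t-011, t-013, t-008}, |A| = 12.
A ∩ B = {t-012, t-009, t-006, t-005, t-004, t-010, t-014, t-011, t-013}, so |A ∩ B| = 9.
A ∖ B = {t-003, t-007, t-008}, so |A ∖ B| = 3.
|A ∩ B|/|A| = 9/12, so the statement is false.

False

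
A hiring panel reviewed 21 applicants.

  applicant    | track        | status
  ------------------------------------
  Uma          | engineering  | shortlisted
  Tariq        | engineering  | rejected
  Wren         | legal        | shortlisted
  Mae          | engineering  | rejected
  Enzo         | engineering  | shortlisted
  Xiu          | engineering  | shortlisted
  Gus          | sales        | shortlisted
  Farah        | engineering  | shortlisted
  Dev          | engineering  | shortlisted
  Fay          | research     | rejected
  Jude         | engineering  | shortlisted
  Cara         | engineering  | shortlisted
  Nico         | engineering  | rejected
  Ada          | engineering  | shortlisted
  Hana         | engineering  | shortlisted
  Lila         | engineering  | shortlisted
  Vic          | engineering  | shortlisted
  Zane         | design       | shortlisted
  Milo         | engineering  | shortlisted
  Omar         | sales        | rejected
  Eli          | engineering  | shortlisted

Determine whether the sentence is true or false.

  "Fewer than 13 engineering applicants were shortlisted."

The determiner here denotes the relation: |A ∩ B| < 13.
|A| = 16, |A ∩ B| = 13, |A ∖ B| = 3.
|A ∩ B| = 13, so the statement is false.

False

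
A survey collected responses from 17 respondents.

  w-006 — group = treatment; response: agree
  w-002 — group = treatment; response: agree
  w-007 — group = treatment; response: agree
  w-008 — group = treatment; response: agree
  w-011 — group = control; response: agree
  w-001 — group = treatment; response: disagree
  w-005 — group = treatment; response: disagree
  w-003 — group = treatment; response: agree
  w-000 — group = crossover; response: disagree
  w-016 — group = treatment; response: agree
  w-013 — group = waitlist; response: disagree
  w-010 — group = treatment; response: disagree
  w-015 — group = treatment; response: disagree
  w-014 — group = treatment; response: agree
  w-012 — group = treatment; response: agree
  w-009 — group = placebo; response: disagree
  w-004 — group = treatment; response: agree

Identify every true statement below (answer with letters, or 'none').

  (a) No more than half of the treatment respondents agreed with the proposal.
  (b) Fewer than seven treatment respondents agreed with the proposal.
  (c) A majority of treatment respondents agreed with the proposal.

|A| = 13, |A ∩ B| = 9, |A ∖ B| = 4.
(a) |A ∩ B| ≤ |A ∖ B|: fails.
(b) |A ∩ B| < 7: fails.
(c) |A ∩ B| > |A ∖ B|: holds.

(c)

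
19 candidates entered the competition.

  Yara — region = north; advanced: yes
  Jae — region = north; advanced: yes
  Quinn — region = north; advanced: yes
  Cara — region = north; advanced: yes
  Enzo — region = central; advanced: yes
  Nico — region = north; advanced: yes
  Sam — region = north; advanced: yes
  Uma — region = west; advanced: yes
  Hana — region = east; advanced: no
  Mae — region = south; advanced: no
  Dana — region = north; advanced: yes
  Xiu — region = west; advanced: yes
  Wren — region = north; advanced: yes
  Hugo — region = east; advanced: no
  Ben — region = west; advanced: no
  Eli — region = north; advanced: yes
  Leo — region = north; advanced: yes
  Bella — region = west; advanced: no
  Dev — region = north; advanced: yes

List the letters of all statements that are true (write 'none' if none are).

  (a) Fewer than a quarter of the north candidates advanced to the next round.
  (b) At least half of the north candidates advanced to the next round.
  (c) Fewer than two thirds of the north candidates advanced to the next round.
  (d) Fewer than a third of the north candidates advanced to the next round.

(b)

|A| = 11, |A ∩ B| = 11, |A ∖ B| = 0.
(a) |A ∩ B| / |A| < 1/4: fails.
(b) |A ∩ B| ≥ |A ∖ B|: holds.
(c) |A ∩ B| / |A| < 2/3: fails.
(d) |A ∩ B| / |A| < 1/3: fails.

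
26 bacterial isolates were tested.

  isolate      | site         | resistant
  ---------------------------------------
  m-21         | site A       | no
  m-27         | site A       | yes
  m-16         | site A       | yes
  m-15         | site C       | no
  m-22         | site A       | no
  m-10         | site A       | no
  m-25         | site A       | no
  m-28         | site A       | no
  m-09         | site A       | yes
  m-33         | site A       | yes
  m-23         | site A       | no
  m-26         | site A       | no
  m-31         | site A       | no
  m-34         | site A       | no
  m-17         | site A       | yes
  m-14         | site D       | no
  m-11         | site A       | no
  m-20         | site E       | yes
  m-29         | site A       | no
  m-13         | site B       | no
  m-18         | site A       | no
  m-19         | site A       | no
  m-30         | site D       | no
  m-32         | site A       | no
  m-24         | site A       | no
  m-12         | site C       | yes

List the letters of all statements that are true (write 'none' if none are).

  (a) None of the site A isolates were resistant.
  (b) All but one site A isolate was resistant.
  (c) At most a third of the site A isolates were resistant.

(c)

|A| = 20, |A ∩ B| = 5, |A ∖ B| = 15.
(a) A ∩ B = ∅ (|A ∩ B| = 0): fails.
(b) |A ∖ B| = 1: fails.
(c) |A ∩ B| / |A| ≤ 1/3: holds.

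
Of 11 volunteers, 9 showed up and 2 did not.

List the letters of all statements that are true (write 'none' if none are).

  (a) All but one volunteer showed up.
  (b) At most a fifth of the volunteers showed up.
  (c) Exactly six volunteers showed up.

none

|A| = 11, |A ∩ B| = 9, |A ∖ B| = 2.
(a) |A ∖ B| = 1: fails.
(b) |A ∩ B| / |A| ≤ 1/5: fails.
(c) |A ∩ B| = 6: fails.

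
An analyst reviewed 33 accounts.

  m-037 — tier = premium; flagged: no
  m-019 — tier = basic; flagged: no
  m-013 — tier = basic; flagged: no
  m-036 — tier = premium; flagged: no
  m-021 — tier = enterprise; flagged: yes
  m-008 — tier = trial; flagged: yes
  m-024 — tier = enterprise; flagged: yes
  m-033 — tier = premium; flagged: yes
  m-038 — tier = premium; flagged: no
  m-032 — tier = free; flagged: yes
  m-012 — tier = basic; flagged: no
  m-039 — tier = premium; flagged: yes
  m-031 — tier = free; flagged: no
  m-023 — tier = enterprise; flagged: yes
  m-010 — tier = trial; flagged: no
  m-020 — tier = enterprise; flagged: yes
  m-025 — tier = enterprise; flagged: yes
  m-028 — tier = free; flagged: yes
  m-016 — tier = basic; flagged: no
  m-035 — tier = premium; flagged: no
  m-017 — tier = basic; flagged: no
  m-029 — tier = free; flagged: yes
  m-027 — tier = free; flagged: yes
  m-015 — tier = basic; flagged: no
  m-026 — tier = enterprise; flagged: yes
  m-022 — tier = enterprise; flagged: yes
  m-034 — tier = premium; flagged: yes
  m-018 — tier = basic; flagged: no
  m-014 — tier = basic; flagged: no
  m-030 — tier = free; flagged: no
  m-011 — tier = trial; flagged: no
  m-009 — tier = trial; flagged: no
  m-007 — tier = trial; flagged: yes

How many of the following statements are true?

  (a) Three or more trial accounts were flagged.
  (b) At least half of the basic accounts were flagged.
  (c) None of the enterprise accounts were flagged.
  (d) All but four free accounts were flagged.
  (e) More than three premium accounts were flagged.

0

(a) trial: |A| = 5, |A ∩ B| = 2; needs |A ∩ B| ≥ 3 — false.
(b) basic: |A| = 8, |A ∩ B| = 0; needs |A ∩ B| ≥ |A ∖ B| — false.
(c) enterprise: |A| = 7, |A ∩ B| = 7; needs A ∩ B = ∅ (|A ∩ B| = 0) — false.
(d) free: |A| = 6, |A ∩ B| = 4; needs |A ∖ B| = 4 — false.
(e) premium: |A| = 7, |A ∩ B| = 3; needs |A ∩ B| > 3 — false.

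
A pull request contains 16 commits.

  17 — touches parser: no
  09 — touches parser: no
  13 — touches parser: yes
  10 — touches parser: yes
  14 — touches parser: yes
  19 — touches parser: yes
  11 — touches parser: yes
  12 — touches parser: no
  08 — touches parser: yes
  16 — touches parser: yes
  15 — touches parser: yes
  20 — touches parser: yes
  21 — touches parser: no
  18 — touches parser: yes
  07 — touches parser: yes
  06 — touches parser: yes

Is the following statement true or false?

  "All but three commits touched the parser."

False

The determiner here denotes the relation: |A ∖ B| = 3.
|A| = 16, |A ∩ B| = 12, |A ∖ B| = 4.
|A ∖ B| = 4, so the statement is false.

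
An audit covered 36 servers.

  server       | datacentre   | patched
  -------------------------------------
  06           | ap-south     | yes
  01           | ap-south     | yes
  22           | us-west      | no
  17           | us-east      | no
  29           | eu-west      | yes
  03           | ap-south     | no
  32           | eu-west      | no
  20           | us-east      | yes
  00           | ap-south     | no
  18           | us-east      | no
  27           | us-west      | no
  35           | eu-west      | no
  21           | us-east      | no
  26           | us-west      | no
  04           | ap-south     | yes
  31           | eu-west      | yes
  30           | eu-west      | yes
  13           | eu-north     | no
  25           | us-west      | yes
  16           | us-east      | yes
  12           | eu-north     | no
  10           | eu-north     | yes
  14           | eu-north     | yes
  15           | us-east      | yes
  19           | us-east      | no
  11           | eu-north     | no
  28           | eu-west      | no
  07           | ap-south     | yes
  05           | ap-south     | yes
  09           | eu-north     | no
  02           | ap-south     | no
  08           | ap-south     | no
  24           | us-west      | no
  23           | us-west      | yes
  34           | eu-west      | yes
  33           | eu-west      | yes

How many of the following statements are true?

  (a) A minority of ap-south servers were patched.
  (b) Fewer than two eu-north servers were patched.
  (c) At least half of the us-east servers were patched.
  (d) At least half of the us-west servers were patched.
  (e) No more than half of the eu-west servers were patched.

(a) ap-south: |A| = 9, |A ∩ B| = 5; needs |A ∩ B| < |A ∖ B| — false.
(b) eu-north: |A| = 6, |A ∩ B| = 2; needs |A ∩ B| < 2 — false.
(c) us-east: |A| = 7, |A ∩ B| = 3; needs |A ∩ B| ≥ |A ∖ B| — false.
(d) us-west: |A| = 6, |A ∩ B| = 2; needs |A ∩ B| ≥ |A ∖ B| — false.
(e) eu-west: |A| = 8, |A ∩ B| = 5; needs |A ∩ B| ≤ |A ∖ B| — false.

0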